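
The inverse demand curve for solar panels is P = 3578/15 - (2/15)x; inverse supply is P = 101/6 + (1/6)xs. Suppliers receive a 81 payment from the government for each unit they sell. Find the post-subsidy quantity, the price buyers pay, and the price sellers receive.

x' = 1009; buyers pay 104; sellers receive 185

Pre-subsidy: 3578/15 - (2/15)x = 101/6 + (1/6)x gives x* = 739 and P* = 140.
With the subsidy, sellers receive Ps = Pb + 81 for each unit, where Pb is the price buyers pay.
On the curves, Pb = 3578/15 - (2/15)x and Ps = 101/6 + (1/6)x; the wedge Ps − Pb = 81 gives 101/6 + (1/6)x − (3578/15 - (2/15)x) = 81, so x' = 1009.
Then Pb = 3578/15 − (2/15)·1009 = 104 and Ps = 101/6 + (1/6)·1009 = 185.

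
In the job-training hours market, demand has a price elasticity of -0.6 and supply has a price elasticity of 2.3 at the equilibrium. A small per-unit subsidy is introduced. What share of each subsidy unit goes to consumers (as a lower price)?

For a small subsidy around the equilibrium, the benefit split depends on the relative slopes, which at a point are proportional to the elasticities.
Buyer share = εs/(εs + |εd|) = 2.3/(2.3 + 0.6) = 23/29; seller share = |εd|/(εs + |εd|) = 6/29.

Consumer share = 23/29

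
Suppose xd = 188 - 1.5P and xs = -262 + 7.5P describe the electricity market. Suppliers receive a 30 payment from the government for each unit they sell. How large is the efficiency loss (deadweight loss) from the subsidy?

Deadweight loss = 562.5

Pre-subsidy: 188 - 1.5P = -262 + 7.5P gives P* = 50, x* = 113.
With the subsidy, sellers receive Ps = Pb + 30 for each unit, where Pb is the price buyers pay.
Supply in terms of Pb becomes xs = -262 + 7.5(Pb + 30) = -37 + 7.5Pb. Setting this equal to demand: 188 - 1.5Pb = -37 + 7.5Pb, so Pb = 25.
Sellers receive Ps = 25 + 30 = 55; x' = 188 − 1.5·25 = 150.5.
The subsidy expands output by 150.5 − 113 = 37.5 past the efficient level; on those units the gap between marginal cost and willingness to pay runs from 0 up to 30.
DWL = ½ × 30 × 37.5 = 562.5.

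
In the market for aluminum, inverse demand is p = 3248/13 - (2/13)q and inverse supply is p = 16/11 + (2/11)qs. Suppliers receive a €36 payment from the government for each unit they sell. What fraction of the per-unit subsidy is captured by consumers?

Consumer share = 11/24

Pre-subsidy: 3248/13 - (2/13)q = 16/11 + (2/11)q gives q* = 740 and p* = 136.
With the subsidy, sellers receive ps = pb + 36 for each unit, where pb is the price buyers pay.
On the curves, pb = 3248/13 - (2/13)q and ps = 16/11 + (2/11)q; the wedge ps − pb = 36 gives 16/11 + (2/11)q − (3248/13 - (2/13)q) = 36, so q' = 847.25.
Then pb = 3248/13 − (2/13)·847.25 = 119.5 and ps = 16/11 + (2/11)·847.25 = 155.5.
Buyers' price falls by p* − pb = 136 − 119.5 = 16.5; sellers' price rises by ps − p* = 155.5 − 136 = 19.5.
So consumers capture 16.5/36 = 11/24 of each unit of subsidy.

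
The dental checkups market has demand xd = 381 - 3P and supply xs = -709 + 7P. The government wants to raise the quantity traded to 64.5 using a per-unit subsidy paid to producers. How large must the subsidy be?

At x = 64.5, invert demand for the buyer price: Pb = (381 − 64.5)/3 = 105.5; invert supply for the seller price: Ps = (64.5 − (-709))/7 = 110.5.
The subsidy must fill the gap: s = Ps − Pb = 110.5 − 105.5 = 5.

Required subsidy s = 5 per unit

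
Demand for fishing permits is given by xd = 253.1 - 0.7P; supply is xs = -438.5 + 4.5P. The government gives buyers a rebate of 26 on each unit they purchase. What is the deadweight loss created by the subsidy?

Deadweight loss = 204.75

Pre-subsidy: 253.1 - 0.7P = -438.5 + 4.5P gives P* = 133, x* = 160.
With the rebate, buyers effectively pay Pb = Ps − 26, where Ps is the price sellers receive.
Demand in terms of Ps becomes xd = 253.1 − 0.7(Ps − 26) = 271.3 - 0.7Ps. Setting this equal to supply: 271.3 - 0.7Ps = -438.5 + 4.5Ps, so Ps = 136.5.
Buyers pay Pb = 136.5 − 26 = 110.5; x' = -438.5 + 4.5·136.5 = 175.75.
The subsidy expands output by 175.75 − 160 = 15.75 past the efficient level; on those units the gap between marginal cost and willingness to pay runs from 0 up to 26.
DWL = ½ × 26 × 15.75 = 204.75.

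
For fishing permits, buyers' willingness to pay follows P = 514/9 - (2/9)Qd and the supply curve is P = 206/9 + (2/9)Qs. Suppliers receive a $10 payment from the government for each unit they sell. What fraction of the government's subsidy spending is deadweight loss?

DWL / government spending = 45/398

Pre-subsidy: 514/9 - (2/9)Q = 206/9 + (2/9)Q gives Q* = 77 and P* = 40.
With the subsidy, sellers receive Ps = Pb + 10 for each unit, where Pb is the price buyers pay.
On the curves, Pb = 514/9 - (2/9)Q and Ps = 206/9 + (2/9)Q; the wedge Ps − Pb = 10 gives 206/9 + (2/9)Q − (514/9 - (2/9)Q) = 10, so Q' = 99.5.
Then Pb = 514/9 − (2/9)·99.5 = 35 and Ps = 206/9 + (2/9)·99.5 = 45.
ΔCS = ½(77 + 99.5)(40 − 35) = 441.25; ΔPS = ½(77 + 99.5)(45 − 40) = 441.25.
Government spending = 10 × 99.5 = 995.
DWL = ½ × 10 × (99.5 − 77) = 112.5; fraction = 112.5 / 995 = 45/398.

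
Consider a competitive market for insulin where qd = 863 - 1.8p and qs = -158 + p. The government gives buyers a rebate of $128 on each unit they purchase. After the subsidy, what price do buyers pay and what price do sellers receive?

Pre-subsidy: 863 - 1.8p = -158 + p gives p* = 5105/14, q* = 2893/14.
With the rebate, buyers effectively pay pb = ps − 128, where ps is the price sellers receive.
Demand in terms of ps becomes qd = 863 − 1.8(ps − 128) = 1093.4 - 1.8ps. Setting this equal to supply: 1093.4 - 1.8ps = -158 + ps, so ps = 6257/14.
Buyers pay pb = 6257/14 − 128 = 4465/14; q' = -158 + 1·(6257/14) = 4045/14.

Buyers pay 4465/14; sellers receive 6257/14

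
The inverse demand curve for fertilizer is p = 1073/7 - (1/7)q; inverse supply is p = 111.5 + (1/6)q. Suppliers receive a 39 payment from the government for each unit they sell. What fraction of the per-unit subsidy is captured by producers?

Pre-subsidy: 1073/7 - (1/7)q = 111.5 + (1/6)q gives q* = 135 and p* = 134.
With the subsidy, sellers receive ps = pb + 39 for each unit, where pb is the price buyers pay.
On the curves, pb = 1073/7 - (1/7)q and ps = 111.5 + (1/6)q; the wedge ps − pb = 39 gives 111.5 + (1/6)q − (1073/7 - (1/7)q) = 39, so q' = 261.
Then pb = 1073/7 − (1/7)·261 = 116 and ps = 111.5 + (1/6)·261 = 155.
Buyers' price falls by p* − pb = 134 − 116 = 18; sellers' price rises by ps − p* = 155 − 134 = 21.
So producers capture 21/39 = 7/13 of each unit of subsidy.

Producer share = 7/13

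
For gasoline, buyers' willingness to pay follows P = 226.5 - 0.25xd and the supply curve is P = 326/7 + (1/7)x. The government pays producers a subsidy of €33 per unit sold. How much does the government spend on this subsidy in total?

Government cost = €17886

Pre-subsidy: 226.5 - 0.25x = 326/7 + (1/7)x gives x* = 458 and P* = 112.
With the subsidy, sellers receive Ps = Pb + 33 for each unit, where Pb is the price buyers pay.
On the curves, Pb = 226.5 - 0.25x and Ps = 326/7 + (1/7)x; the wedge Ps − Pb = 33 gives 326/7 + (1/7)x − (226.5 - 0.25x) = 33, so x' = 542.
Then Pb = 226.5 − 0.25·542 = 91 and Ps = 326/7 + (1/7)·542 = 124.
Government outlay = subsidy × quantity = 33 × 542 = 17886.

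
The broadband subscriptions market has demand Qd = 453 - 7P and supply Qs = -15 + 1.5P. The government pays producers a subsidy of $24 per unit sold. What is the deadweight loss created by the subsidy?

Pre-subsidy: 453 - 7P = -15 + 1.5P gives P* = 936/17, Q* = 1149/17.
With the subsidy, sellers receive Ps = Pb + 24 for each unit, where Pb is the price buyers pay.
Supply in terms of Pb becomes Qs = -15 + 1.5(Pb + 24) = 21 + 1.5Pb. Setting this equal to demand: 453 - 7Pb = 21 + 1.5Pb, so Pb = 864/17.
Sellers receive Ps = 864/17 + 24 = 1272/17; Q' = 453 − 7·(864/17) = 1653/17.
The subsidy expands output by 1653/17 − 1149/17 = 504/17 past the efficient level; on those units the gap between marginal cost and willingness to pay runs from 0 up to 24.
DWL = ½ × 24 × 504/17 = 6048/17.

Deadweight loss = 6048/17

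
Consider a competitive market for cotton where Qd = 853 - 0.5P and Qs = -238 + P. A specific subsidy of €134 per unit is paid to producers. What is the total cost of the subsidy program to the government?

Pre-subsidy: 853 - 0.5P = -238 + P gives P* = 2182/3, Q* = 1468/3.
With the subsidy, sellers receive Ps = Pb + 134 for each unit, where Pb is the price buyers pay.
Supply in terms of Pb becomes Qs = -238 + 1(Pb + 134) = -104 + Pb. Setting this equal to demand: 853 - 0.5Pb = -104 + Pb, so Pb = 638.
Sellers receive Ps = 638 + 134 = 772; Q' = 853 − 0.5·638 = 534.
Government outlay = subsidy × quantity = 134 × 534 = 71556.

Government cost = €71556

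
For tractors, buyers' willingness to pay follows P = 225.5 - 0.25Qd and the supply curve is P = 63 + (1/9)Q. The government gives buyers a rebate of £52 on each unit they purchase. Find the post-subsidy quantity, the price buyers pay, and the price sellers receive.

Pre-subsidy: 225.5 - 0.25Q = 63 + (1/9)Q gives Q* = 450 and P* = 113.
With the rebate, buyers effectively pay Pb = Ps − 52, where Ps is the price sellers receive.
On the curves, Pb = 225.5 - 0.25Q and Ps = 63 + (1/9)Q; the wedge Ps − Pb = 52 gives 63 + (1/9)Q − (225.5 - 0.25Q) = 52, so Q' = 594.
Then Pb = 225.5 − 0.25·594 = 77 and Ps = 63 + (1/9)·594 = 129.

Q' = 594; buyers pay £77; sellers receive £129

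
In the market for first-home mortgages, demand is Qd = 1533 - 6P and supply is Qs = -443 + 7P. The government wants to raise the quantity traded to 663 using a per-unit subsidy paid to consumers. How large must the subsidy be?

Required subsidy s = 13 per unit

At Q = 663, invert demand for the buyer price: Pb = (1533 − 663)/6 = 145; invert supply for the seller price: Ps = (663 − (-443))/7 = 158.
The subsidy must fill the gap: s = Ps − Pb = 158 − 145 = 13.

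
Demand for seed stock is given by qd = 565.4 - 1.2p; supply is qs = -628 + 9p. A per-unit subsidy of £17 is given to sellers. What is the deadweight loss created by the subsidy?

Pre-subsidy: 565.4 - 1.2p = -628 + 9p gives p* = 117, q* = 425.
With the subsidy, sellers receive ps = pb + 17 for each unit, where pb is the price buyers pay.
Supply in terms of pb becomes qs = -628 + 9(pb + 17) = -475 + 9pb. Setting this equal to demand: 565.4 - 1.2pb = -475 + 9pb, so pb = 102.
Sellers receive ps = 102 + 17 = 119; q' = 565.4 − 1.2·102 = 443.
The subsidy expands output by 443 − 425 = 18 past the efficient level; on those units the gap between marginal cost and willingness to pay runs from 0 up to 17.
DWL = ½ × 17 × 18 = 153.

Deadweight loss = £153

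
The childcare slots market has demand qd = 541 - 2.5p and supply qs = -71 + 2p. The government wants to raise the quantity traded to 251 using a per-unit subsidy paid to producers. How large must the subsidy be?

Required subsidy s = 45 per unit

At q = 251, invert demand for the buyer price: pb = (541 − 251)/2.5 = 116; invert supply for the seller price: ps = (251 − (-71))/2 = 161.
The subsidy must fill the gap: s = ps − pb = 161 − 116 = 45.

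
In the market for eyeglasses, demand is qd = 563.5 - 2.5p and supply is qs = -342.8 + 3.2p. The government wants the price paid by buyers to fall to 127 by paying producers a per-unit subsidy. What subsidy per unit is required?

At a buyer price of 127, quantity demanded is 563.5 − 2.5·127 = 246.
Sellers supply 246 only when they receive ps with -342.8 + 3.2·ps = 246, i.e. ps = 184.
s = ps − pb = 184 − 127 = 57.

Required subsidy s = 57 per unit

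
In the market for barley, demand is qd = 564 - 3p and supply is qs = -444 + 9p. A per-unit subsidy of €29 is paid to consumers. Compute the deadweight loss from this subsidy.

Pre-subsidy: 564 - 3p = -444 + 9p gives p* = 84, q* = 312.
With the rebate, buyers effectively pay pb = ps − 29, where ps is the price sellers receive.
Demand in terms of ps becomes qd = 564 − 3(ps − 29) = 651 - 3ps. Setting this equal to supply: 651 - 3ps = -444 + 9ps, so ps = 91.25.
Buyers pay pb = 91.25 − 29 = 62.25; q' = -444 + 9·91.25 = 377.25.
The subsidy expands output by 377.25 − 312 = 65.25 past the efficient level; on those units the gap between marginal cost and willingness to pay runs from 0 up to 29.
DWL = ½ × 29 × 65.25 = 946.125.

Deadweight loss = €946.125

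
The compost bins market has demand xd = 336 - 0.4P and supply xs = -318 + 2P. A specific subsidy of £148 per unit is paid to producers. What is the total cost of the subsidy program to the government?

Pre-subsidy: 336 - 0.4P = -318 + 2P gives P* = 272.5, x* = 227.
With the subsidy, sellers receive Ps = Pb + 148 for each unit, where Pb is the price buyers pay.
Supply in terms of Pb becomes xs = -318 + 2(Pb + 148) = -22 + 2Pb. Setting this equal to demand: 336 - 0.4Pb = -22 + 2Pb, so Pb = 895/6.
Sellers receive Ps = 895/6 + 148 = 1783/6; x' = 336 − 0.4·(895/6) = 829/3.
Government outlay = subsidy × quantity = 148 × 829/3 = 122692/3.

Government cost = 122692/3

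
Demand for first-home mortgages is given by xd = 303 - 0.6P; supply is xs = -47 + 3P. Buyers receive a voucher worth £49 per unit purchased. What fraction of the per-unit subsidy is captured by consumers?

Pre-subsidy: 303 - 0.6P = -47 + 3P gives P* = 875/9, x* = 734/3.
With the rebate, buyers effectively pay Pb = Ps − 49, where Ps is the price sellers receive.
Demand in terms of Ps becomes xd = 303 − 0.6(Ps − 49) = 332.4 - 0.6Ps. Setting this equal to supply: 332.4 - 0.6Ps = -47 + 3Ps, so Ps = 1897/18.
Buyers pay Pb = 1897/18 − 49 = 1015/18; x' = -47 + 3·(1897/18) = 1615/6.
Buyers' price falls by P* − Pb = 875/9 − 1015/18 = 245/6; sellers' price rises by Ps − P* = 1897/18 − 875/9 = 49/6.
So consumers capture (245/6)/49 = 5/6 of each unit of subsidy.

Consumer share = 5/6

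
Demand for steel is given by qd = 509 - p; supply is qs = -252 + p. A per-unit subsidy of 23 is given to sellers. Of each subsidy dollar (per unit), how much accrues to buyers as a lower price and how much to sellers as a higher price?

Buyers gain 11.5 per unit; sellers gain 11.5 per unit

Pre-subsidy: 509 - p = -252 + p gives p* = 380.5, q* = 128.5.
With the subsidy, sellers receive ps = pb + 23 for each unit, where pb is the price buyers pay.
Supply in terms of pb becomes qs = -252 + 1(pb + 23) = -229 + pb. Setting this equal to demand: 509 - pb = -229 + pb, so pb = 369.
Sellers receive ps = 369 + 23 = 392; q' = 509 − 1·369 = 140.
Buyers' price falls by p* − pb = 380.5 − 369 = 11.5; sellers' price rises by ps − p* = 392 − 380.5 = 11.5.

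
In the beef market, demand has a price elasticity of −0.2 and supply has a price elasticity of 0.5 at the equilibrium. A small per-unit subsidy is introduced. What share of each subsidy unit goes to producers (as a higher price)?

For a small subsidy around the equilibrium, the benefit split depends on the relative slopes, which at a point are proportional to the elasticities.
Buyer share = εs/(εs + |εd|) = 0.5/(0.5 + 0.2) = 5/7; seller share = |εd|/(εs + |εd|) = 2/7.
So producers capture 2/7 of the subsidy.

Producer share = 2/7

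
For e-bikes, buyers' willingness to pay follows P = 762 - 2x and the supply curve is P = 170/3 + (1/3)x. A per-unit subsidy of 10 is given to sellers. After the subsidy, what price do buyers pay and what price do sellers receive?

Pre-subsidy: 762 - 2x = 170/3 + (1/3)x gives x* = 2116/7 and P* = 1102/7.
With the subsidy, sellers receive Ps = Pb + 10 for each unit, where Pb is the price buyers pay.
On the curves, Pb = 762 - 2x and Ps = 170/3 + (1/3)x; the wedge Ps − Pb = 10 gives 170/3 + (1/3)x − (762 - 2x) = 10, so x' = 2146/7.
Then Pb = 762 − 2·(2146/7) = 1042/7 and Ps = 170/3 + (1/3)·(2146/7) = 1112/7.

Buyers pay 1042/7; sellers receive 1112/7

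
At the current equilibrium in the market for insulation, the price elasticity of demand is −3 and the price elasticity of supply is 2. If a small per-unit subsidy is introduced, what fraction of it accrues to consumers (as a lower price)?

For a small subsidy around the equilibrium, the benefit split depends on the relative slopes, which at a point are proportional to the elasticities.
Buyer share = εs/(εs + |εd|) = 2/(2 + 3) = 0.4; seller share = |εd|/(εs + |εd|) = 0.6.

Consumer share = 0.4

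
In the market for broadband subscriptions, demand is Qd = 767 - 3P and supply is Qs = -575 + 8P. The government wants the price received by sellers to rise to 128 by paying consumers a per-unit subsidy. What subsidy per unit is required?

Required subsidy s = 22 per unit

At a seller price of 128, quantity supplied is -575 + 8·128 = 449.
Buyers absorb 449 only when they pay Pb with 767 − 3·Pb = 449, i.e. Pb = 106.
s = Ps − Pb = 128 − 106 = 22.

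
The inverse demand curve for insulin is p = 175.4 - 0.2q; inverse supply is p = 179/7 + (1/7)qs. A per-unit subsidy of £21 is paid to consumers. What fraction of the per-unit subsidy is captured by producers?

Pre-subsidy: 175.4 - 0.2q = 179/7 + (1/7)q gives q* = 437 and p* = 88.
With the rebate, buyers effectively pay pb = ps − 21, where ps is the price sellers receive.
On the curves, pb = 175.4 - 0.2q and ps = 179/7 + (1/7)q; the wedge ps − pb = 21 gives 179/7 + (1/7)q − (175.4 - 0.2q) = 21, so q' = 498.25.
Then pb = 175.4 − 0.2·498.25 = 75.75 and ps = 179/7 + (1/7)·498.25 = 96.75.
Buyers' price falls by p* − pb = 88 − 75.75 = 12.25; sellers' price rises by ps − p* = 96.75 − 88 = 8.75.
So producers capture 8.75/21 = 5/12 of each unit of subsidy.

Producer share = 5/12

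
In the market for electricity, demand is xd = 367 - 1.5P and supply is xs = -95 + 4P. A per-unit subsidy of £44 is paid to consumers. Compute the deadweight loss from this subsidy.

Deadweight loss = £1056

Pre-subsidy: 367 - 1.5P = -95 + 4P gives P* = 84, x* = 241.
With the rebate, buyers effectively pay Pb = Ps − 44, where Ps is the price sellers receive.
Demand in terms of Ps becomes xd = 367 − 1.5(Ps − 44) = 433 - 1.5Ps. Setting this equal to supply: 433 - 1.5Ps = -95 + 4Ps, so Ps = 96.
Buyers pay Pb = 96 − 44 = 52; x' = -95 + 4·96 = 289.
The subsidy expands output by 289 − 241 = 48 past the efficient level; on those units the gap between marginal cost and willingness to pay runs from 0 up to 44.
DWL = ½ × 44 × 48 = 1056.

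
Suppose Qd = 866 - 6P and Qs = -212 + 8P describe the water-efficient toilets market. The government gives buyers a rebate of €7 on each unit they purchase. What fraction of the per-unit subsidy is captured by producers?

Producer share = 3/7

Pre-subsidy: 866 - 6P = -212 + 8P gives P* = 77, Q* = 404.
With the rebate, buyers effectively pay Pb = Ps − 7, where Ps is the price sellers receive.
Demand in terms of Ps becomes Qd = 866 − 6(Ps − 7) = 908 - 6Ps. Setting this equal to supply: 908 - 6Ps = -212 + 8Ps, so Ps = 80.
Buyers pay Pb = 80 − 7 = 73; Q' = -212 + 8·80 = 428.
Buyers' price falls by P* − Pb = 77 − 73 = 4; sellers' price rises by Ps − P* = 80 − 77 = 3.
So producers capture 3/7 = 3/7 of each unit of subsidy.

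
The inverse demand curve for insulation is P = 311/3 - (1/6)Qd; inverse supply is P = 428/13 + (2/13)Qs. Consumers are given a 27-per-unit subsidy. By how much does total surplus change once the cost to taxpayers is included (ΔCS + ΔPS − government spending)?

Net change in total surplus = -1137.24

Pre-subsidy: 311/3 - (1/6)Q = 428/13 + (2/13)Q gives Q* = 220.72 and P* = 66.88.
With the rebate, buyers effectively pay Pb = Ps − 27, where Ps is the price sellers receive.
On the curves, Pb = 311/3 - (1/6)Q and Ps = 428/13 + (2/13)Q; the wedge Ps − Pb = 27 gives 428/13 + (2/13)Q − (311/3 - (1/6)Q) = 27, so Q' = 304.96.
Then Pb = 311/3 − (1/6)·304.96 = 52.84 and Ps = 428/13 + (2/13)·304.96 = 79.84.
ΔCS = ½(220.72 + 304.96)(66.88 − 52.84) = 3690.2736; ΔPS = ½(220.72 + 304.96)(79.84 − 66.88) = 3406.4064.
Government spending = 27 × 304.96 = 8233.92.
Net change = 3690.2736 + 3406.4064 − 8233.92 = -1137.24. The loss equals the DWL triangle ½·27·84.24.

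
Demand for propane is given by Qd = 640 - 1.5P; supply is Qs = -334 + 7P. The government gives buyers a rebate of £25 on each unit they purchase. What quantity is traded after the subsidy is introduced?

Pre-subsidy: 640 - 1.5P = -334 + 7P gives P* = 1948/17, Q* = 7958/17.
With the rebate, buyers effectively pay Pb = Ps − 25, where Ps is the price sellers receive.
Demand in terms of Ps becomes Qd = 640 − 1.5(Ps − 25) = 677.5 - 1.5Ps. Setting this equal to supply: 677.5 - 1.5Ps = -334 + 7Ps, so Ps = 119.
Buyers pay Pb = 119 − 25 = 94; Q' = -334 + 7·119 = 499.

Q' = 499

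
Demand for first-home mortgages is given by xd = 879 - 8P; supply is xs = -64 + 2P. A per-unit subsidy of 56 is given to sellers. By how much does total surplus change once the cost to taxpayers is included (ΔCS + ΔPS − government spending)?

Pre-subsidy: 879 - 8P = -64 + 2P gives P* = 94.3, x* = 124.6.
With the subsidy, sellers receive Ps = Pb + 56 for each unit, where Pb is the price buyers pay.
Supply in terms of Pb becomes xs = -64 + 2(Pb + 56) = 48 + 2Pb. Setting this equal to demand: 879 - 8Pb = 48 + 2Pb, so Pb = 83.1.
Sellers receive Ps = 83.1 + 56 = 139.1; x' = 879 − 8·83.1 = 214.2.
ΔCS = ½(124.6 + 214.2)(94.3 − 83.1) = 1897.28; ΔPS = ½(124.6 + 214.2)(139.1 − 94.3) = 7589.12.
Government spending = 56 × 214.2 = 11995.2.
Net change = 1897.28 + 7589.12 − 11995.2 = -2508.8. The loss equals the DWL triangle ½·56·89.6.

Net change in total surplus = -2508.8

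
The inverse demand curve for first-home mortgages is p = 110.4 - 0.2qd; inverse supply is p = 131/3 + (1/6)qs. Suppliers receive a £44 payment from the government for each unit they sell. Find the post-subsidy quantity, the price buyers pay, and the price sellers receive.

q' = 302; buyers pay £50; sellers receive £94

Pre-subsidy: 110.4 - 0.2q = 131/3 + (1/6)q gives q* = 182 and p* = 74.
With the subsidy, sellers receive ps = pb + 44 for each unit, where pb is the price buyers pay.
On the curves, pb = 110.4 - 0.2q and ps = 131/3 + (1/6)q; the wedge ps − pb = 44 gives 131/3 + (1/6)q − (110.4 - 0.2q) = 44, so q' = 302.
Then pb = 110.4 − 0.2·302 = 50 and ps = 131/3 + (1/6)·302 = 94.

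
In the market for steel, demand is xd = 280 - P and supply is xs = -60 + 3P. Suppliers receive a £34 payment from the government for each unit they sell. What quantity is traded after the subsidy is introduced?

Pre-subsidy: 280 - P = -60 + 3P gives P* = 85, x* = 195.
With the subsidy, sellers receive Ps = Pb + 34 for each unit, where Pb is the price buyers pay.
Supply in terms of Pb becomes xs = -60 + 3(Pb + 34) = 42 + 3Pb. Setting this equal to demand: 280 - Pb = 42 + 3Pb, so Pb = 59.5.
Sellers receive Ps = 59.5 + 34 = 93.5; x' = 280 − 1·59.5 = 220.5.

x' = 220.5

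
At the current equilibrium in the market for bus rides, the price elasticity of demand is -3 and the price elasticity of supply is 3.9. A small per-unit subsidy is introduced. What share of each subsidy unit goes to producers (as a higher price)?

Producer share = 10/23

For a small subsidy around the equilibrium, the benefit split depends on the relative slopes, which at a point are proportional to the elasticities.
Buyer share = εs/(εs + |εd|) = 3.9/(3.9 + 3) = 13/23; seller share = |εd|/(εs + |εd|) = 10/23.
So producers capture 10/23 of the subsidy.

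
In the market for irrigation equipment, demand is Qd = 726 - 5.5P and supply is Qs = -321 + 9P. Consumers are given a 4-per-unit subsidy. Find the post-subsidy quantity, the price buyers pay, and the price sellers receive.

Q' = 9933/29; buyers pay 2022/29; sellers receive 2138/29

Pre-subsidy: 726 - 5.5P = -321 + 9P gives P* = 2094/29, Q* = 9537/29.
With the rebate, buyers effectively pay Pb = Ps − 4, where Ps is the price sellers receive.
Demand in terms of Ps becomes Qd = 726 − 5.5(Ps − 4) = 748 - 5.5Ps. Setting this equal to supply: 748 - 5.5Ps = -321 + 9Ps, so Ps = 2138/29.
Buyers pay Pb = 2138/29 − 4 = 2022/29; Q' = -321 + 9·(2138/29) = 9933/29.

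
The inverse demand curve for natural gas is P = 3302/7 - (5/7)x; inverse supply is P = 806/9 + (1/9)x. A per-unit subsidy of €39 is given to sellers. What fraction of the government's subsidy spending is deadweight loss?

DWL / government spending = 189/4082

Pre-subsidy: 3302/7 - (5/7)x = 806/9 + (1/9)x gives x* = 463 and P* = 141.
With the subsidy, sellers receive Ps = Pb + 39 for each unit, where Pb is the price buyers pay.
On the curves, Pb = 3302/7 - (5/7)x and Ps = 806/9 + (1/9)x; the wedge Ps − Pb = 39 gives 806/9 + (1/9)x − (3302/7 - (5/7)x) = 39, so x' = 510.25.
Then Pb = 3302/7 − (5/7)·510.25 = 107.25 and Ps = 806/9 + (1/9)·510.25 = 146.25.
ΔCS = ½(463 + 510.25)(141 − 107.25) = 16423.59375; ΔPS = ½(463 + 510.25)(146.25 − 141) = 2554.78125.
Government spending = 39 × 510.25 = 19899.75.
DWL = ½ × 39 × (510.25 − 463) = 921.375; fraction = 921.375 / 19899.75 = 189/4082.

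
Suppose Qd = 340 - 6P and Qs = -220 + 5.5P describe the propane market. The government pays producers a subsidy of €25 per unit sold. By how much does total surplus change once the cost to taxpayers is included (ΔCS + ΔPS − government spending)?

Pre-subsidy: 340 - 6P = -220 + 5.5P gives P* = 1120/23, Q* = 1100/23.
With the subsidy, sellers receive Ps = Pb + 25 for each unit, where Pb is the price buyers pay.
Supply in terms of Pb becomes Qs = -220 + 5.5(Pb + 25) = -82.5 + 5.5Pb. Setting this equal to demand: 340 - 6Pb = -82.5 + 5.5Pb, so Pb = 845/23.
Sellers receive Ps = 845/23 + 25 = 1420/23; Q' = 340 − 6·(845/23) = 2750/23.
ΔCS = ½(1100/23 + 2750/23)(1120/23 − 845/23) = 529375/529; ΔPS = ½(1100/23 + 2750/23)(1420/23 − 1120/23) = 577500/529.
Government spending = 25 × 2750/23 = 68750/23.
Net change = 529375/529 + 577500/529 − 68750/23 = -20625/23. The loss equals the DWL triangle ½·25·1650/23.

Net change in total surplus = -20625/23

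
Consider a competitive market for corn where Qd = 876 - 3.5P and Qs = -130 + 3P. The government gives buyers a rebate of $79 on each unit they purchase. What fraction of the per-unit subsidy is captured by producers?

Producer share = 7/13

Pre-subsidy: 876 - 3.5P = -130 + 3P gives P* = 2012/13, Q* = 4346/13.
With the rebate, buyers effectively pay Pb = Ps − 79, where Ps is the price sellers receive.
Demand in terms of Ps becomes Qd = 876 − 3.5(Ps − 79) = 1152.5 - 3.5Ps. Setting this equal to supply: 1152.5 - 3.5Ps = -130 + 3Ps, so Ps = 2565/13.
Buyers pay Pb = 2565/13 − 79 = 1538/13; Q' = -130 + 3·(2565/13) = 6005/13.
Buyers' price falls by P* − Pb = 2012/13 − 1538/13 = 474/13; sellers' price rises by Ps − P* = 2565/13 − 2012/13 = 553/13.
So producers capture (553/13)/79 = 7/13 of each unit of subsidy.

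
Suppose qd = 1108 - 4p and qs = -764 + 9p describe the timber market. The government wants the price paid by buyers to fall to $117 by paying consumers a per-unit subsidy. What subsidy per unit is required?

At a buyer price of 117, quantity demanded is 1108 − 4·117 = 640.
Sellers supply 640 only when they receive ps with -764 + 9·ps = 640, i.e. ps = 156.
s = ps − pb = 156 − 117 = 39.

Required subsidy s = $39 per unit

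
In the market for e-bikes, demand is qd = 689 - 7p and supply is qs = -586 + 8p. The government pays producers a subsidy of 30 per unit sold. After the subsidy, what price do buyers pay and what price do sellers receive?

Buyers pay 69; sellers receive 99

Pre-subsidy: 689 - 7p = -586 + 8p gives p* = 85, q* = 94.
With the subsidy, sellers receive ps = pb + 30 for each unit, where pb is the price buyers pay.
Supply in terms of pb becomes qs = -586 + 8(pb + 30) = -346 + 8pb. Setting this equal to demand: 689 - 7pb = -346 + 8pb, so pb = 69.
Sellers receive ps = 69 + 30 = 99; q' = 689 − 7·69 = 206.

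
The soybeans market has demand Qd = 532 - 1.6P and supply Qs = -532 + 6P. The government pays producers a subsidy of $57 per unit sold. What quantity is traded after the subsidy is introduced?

Q' = 380

Pre-subsidy: 532 - 1.6P = -532 + 6P gives P* = 140, Q* = 308.
With the subsidy, sellers receive Ps = Pb + 57 for each unit, where Pb is the price buyers pay.
Supply in terms of Pb becomes Qs = -532 + 6(Pb + 57) = -190 + 6Pb. Setting this equal to demand: 532 - 1.6Pb = -190 + 6Pb, so Pb = 95.
Sellers receive Ps = 95 + 57 = 152; Q' = 532 − 1.6·95 = 380.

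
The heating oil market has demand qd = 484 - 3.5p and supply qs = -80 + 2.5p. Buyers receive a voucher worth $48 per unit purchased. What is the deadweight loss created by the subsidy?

Pre-subsidy: 484 - 3.5p = -80 + 2.5p gives p* = 94, q* = 155.
With the rebate, buyers effectively pay pb = ps − 48, where ps is the price sellers receive.
Demand in terms of ps becomes qd = 484 − 3.5(ps − 48) = 652 - 3.5ps. Setting this equal to supply: 652 - 3.5ps = -80 + 2.5ps, so ps = 122.
Buyers pay pb = 122 − 48 = 74; q' = -80 + 2.5·122 = 225.
The subsidy expands output by 225 − 155 = 70 past the efficient level; on those units the gap between marginal cost and willingness to pay runs from 0 up to 48.
DWL = ½ × 48 × 70 = 1680.

Deadweight loss = $1680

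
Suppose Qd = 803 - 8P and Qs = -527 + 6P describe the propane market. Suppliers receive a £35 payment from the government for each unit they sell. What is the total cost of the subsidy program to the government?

Government cost = £5705

Pre-subsidy: 803 - 8P = -527 + 6P gives P* = 95, Q* = 43.
With the subsidy, sellers receive Ps = Pb + 35 for each unit, where Pb is the price buyers pay.
Supply in terms of Pb becomes Qs = -527 + 6(Pb + 35) = -317 + 6Pb. Setting this equal to demand: 803 - 8Pb = -317 + 6Pb, so Pb = 80.
Sellers receive Ps = 80 + 35 = 115; Q' = 803 − 8·80 = 163.
Government outlay = subsidy × quantity = 35 × 163 = 5705.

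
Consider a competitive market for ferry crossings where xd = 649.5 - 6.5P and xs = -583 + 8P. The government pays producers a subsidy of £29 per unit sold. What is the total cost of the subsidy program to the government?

Pre-subsidy: 649.5 - 6.5P = -583 + 8P gives P* = 85, x* = 97.
With the subsidy, sellers receive Ps = Pb + 29 for each unit, where Pb is the price buyers pay.
Supply in terms of Pb becomes xs = -583 + 8(Pb + 29) = -351 + 8Pb. Setting this equal to demand: 649.5 - 6.5Pb = -351 + 8Pb, so Pb = 69.
Sellers receive Ps = 69 + 29 = 98; x' = 649.5 − 6.5·69 = 201.
Government outlay = subsidy × quantity = 29 × 201 = 5829.

Government cost = £5829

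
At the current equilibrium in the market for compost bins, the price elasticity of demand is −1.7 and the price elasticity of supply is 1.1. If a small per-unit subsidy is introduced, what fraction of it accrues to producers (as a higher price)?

Producer share = 17/28

For a small subsidy around the equilibrium, the benefit split depends on the relative slopes, which at a point are proportional to the elasticities.
Buyer share = εs/(εs + |εd|) = 1.1/(1.1 + 1.7) = 11/28; seller share = |εd|/(εs + |εd|) = 17/28.
So producers capture 17/28 of the subsidy.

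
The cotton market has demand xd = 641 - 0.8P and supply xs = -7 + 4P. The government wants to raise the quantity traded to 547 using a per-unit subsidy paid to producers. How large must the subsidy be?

At x = 547, invert demand for the buyer price: Pb = (641 − 547)/0.8 = 117.5; invert supply for the seller price: Ps = (547 − (-7))/4 = 138.5.
The subsidy must fill the gap: s = Ps − Pb = 138.5 − 117.5 = 21.

Required subsidy s = 21 per unit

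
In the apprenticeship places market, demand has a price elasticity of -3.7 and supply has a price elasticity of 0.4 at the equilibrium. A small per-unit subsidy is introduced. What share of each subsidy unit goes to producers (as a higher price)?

For a small subsidy around the equilibrium, the benefit split depends on the relative slopes, which at a point are proportional to the elasticities.
Buyer share = εs/(εs + |εd|) = 0.4/(0.4 + 3.7) = 4/41; seller share = |εd|/(εs + |εd|) = 37/41.
So producers capture 37/41 of the subsidy.

Producer share = 37/41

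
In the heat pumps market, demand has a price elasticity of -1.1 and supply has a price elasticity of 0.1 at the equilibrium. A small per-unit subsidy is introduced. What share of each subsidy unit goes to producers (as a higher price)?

Producer share = 11/12

For a small subsidy around the equilibrium, the benefit split depends on the relative slopes, which at a point are proportional to the elasticities.
Buyer share = εs/(εs + |εd|) = 0.1/(0.1 + 1.1) = 1/12; seller share = |εd|/(εs + |εd|) = 11/12.
So producers capture 11/12 of the subsidy.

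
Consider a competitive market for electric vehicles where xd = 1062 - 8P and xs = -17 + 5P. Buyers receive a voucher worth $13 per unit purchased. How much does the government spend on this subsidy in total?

Pre-subsidy: 1062 - 8P = -17 + 5P gives P* = 83, x* = 398.
With the rebate, buyers effectively pay Pb = Ps − 13, where Ps is the price sellers receive.
Demand in terms of Ps becomes xd = 1062 − 8(Ps − 13) = 1166 - 8Ps. Setting this equal to supply: 1166 - 8Ps = -17 + 5Ps, so Ps = 91.
Buyers pay Pb = 91 − 13 = 78; x' = -17 + 5·91 = 438.
Government outlay = subsidy × quantity = 13 × 438 = 5694.

Government cost = $5694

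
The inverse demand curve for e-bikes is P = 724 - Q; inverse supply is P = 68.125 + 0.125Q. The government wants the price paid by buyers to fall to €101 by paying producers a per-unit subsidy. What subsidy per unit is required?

At a buyer price of 101, quantity demanded is 724 − 1·101 = 623.
Sellers supply 623 only when they receive Ps = 68.125 + 0.125·623 = 146.
s = Ps − Pb = 146 − 101 = 45.

Required subsidy s = €45 per unit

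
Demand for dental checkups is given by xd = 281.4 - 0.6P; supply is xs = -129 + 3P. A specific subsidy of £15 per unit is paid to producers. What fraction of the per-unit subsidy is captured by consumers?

Consumer share = 5/6

Pre-subsidy: 281.4 - 0.6P = -129 + 3P gives P* = 114, x* = 213.
With the subsidy, sellers receive Ps = Pb + 15 for each unit, where Pb is the price buyers pay.
Supply in terms of Pb becomes xs = -129 + 3(Pb + 15) = -84 + 3Pb. Setting this equal to demand: 281.4 - 0.6Pb = -84 + 3Pb, so Pb = 101.5.
Sellers receive Ps = 101.5 + 15 = 116.5; x' = 281.4 − 0.6·101.5 = 220.5.
Buyers' price falls by P* − Pb = 114 − 101.5 = 12.5; sellers' price rises by Ps − P* = 116.5 − 114 = 2.5.
So consumers capture 12.5/15 = 5/6 of each unit of subsidy.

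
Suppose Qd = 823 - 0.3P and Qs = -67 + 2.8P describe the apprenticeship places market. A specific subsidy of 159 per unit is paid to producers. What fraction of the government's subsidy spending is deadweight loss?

Pre-subsidy: 823 - 0.3P = -67 + 2.8P gives P* = 8900/31, Q* = 22843/31.
With the subsidy, sellers receive Ps = Pb + 159 for each unit, where Pb is the price buyers pay.
Supply in terms of Pb becomes Qs = -67 + 2.8(Pb + 159) = 378.2 + 2.8Pb. Setting this equal to demand: 823 - 0.3Pb = 378.2 + 2.8Pb, so Pb = 4448/31.
Sellers receive Ps = 4448/31 + 159 = 9377/31; Q' = 823 − 0.3·(4448/31) = 120893/155.
ΔCS = ½(22843/31 + 120893/155)(8900/31 − 4448/31) = 523350408/4805; ΔPS = ½(22843/31 + 120893/155)(9377/31 − 8900/31) = 56073258/4805.
Government spending = 159 × 120893/155 = 19221987/155.
DWL = ½ × 159 × (120893/155 − 22843/31) = 530901/155; fraction = (530901/155) / (19221987/155) = 63/2281.

DWL / government spending = 63/2281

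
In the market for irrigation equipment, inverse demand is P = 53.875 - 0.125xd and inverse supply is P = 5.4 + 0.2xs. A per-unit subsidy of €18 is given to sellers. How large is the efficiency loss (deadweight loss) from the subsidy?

Deadweight loss = 6480/13

Pre-subsidy: 53.875 - 0.125x = 5.4 + 0.2x gives x* = 1939/13 and P* = 458/13.
With the subsidy, sellers receive Ps = Pb + 18 for each unit, where Pb is the price buyers pay.
On the curves, Pb = 53.875 - 0.125x and Ps = 5.4 + 0.2x; the wedge Ps − Pb = 18 gives 5.4 + 0.2x − (53.875 - 0.125x) = 18, so x' = 2659/13.
Then Pb = 53.875 − 0.125·(2659/13) = 368/13 and Ps = 5.4 + 0.2·(2659/13) = 602/13.
The subsidy expands output by 2659/13 − 1939/13 = 720/13 past the efficient level; on those units the gap between marginal cost and willingness to pay runs from 0 up to 18.
DWL = ½ × 18 × 720/13 = 6480/13.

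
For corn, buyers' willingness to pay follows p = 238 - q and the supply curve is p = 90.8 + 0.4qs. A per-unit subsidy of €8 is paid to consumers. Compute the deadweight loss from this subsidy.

Deadweight loss = 160/7

Pre-subsidy: 238 - q = 90.8 + 0.4q gives q* = 736/7 and p* = 930/7.
With the rebate, buyers effectively pay pb = ps − 8, where ps is the price sellers receive.
On the curves, pb = 238 - q and ps = 90.8 + 0.4q; the wedge ps − pb = 8 gives 90.8 + 0.4q − (238 - q) = 8, so q' = 776/7.
Then pb = 238 − 1·(776/7) = 890/7 and ps = 90.8 + 0.4·(776/7) = 946/7.
The subsidy expands output by 776/7 − 736/7 = 40/7 past the efficient level; on those units the gap between marginal cost and willingness to pay runs from 0 up to 8.
DWL = ½ × 8 × 40/7 = 160/7.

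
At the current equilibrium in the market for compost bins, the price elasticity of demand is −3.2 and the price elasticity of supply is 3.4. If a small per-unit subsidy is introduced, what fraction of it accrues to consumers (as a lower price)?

Consumer share = 17/33

For a small subsidy around the equilibrium, the benefit split depends on the relative slopes, which at a point are proportional to the elasticities.
Buyer share = εs/(εs + |εd|) = 3.4/(3.4 + 3.2) = 17/33; seller share = |εd|/(εs + |εd|) = 16/33.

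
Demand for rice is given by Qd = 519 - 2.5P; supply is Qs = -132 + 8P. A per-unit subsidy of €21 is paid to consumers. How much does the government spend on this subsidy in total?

Pre-subsidy: 519 - 2.5P = -132 + 8P gives P* = 62, Q* = 364.
With the rebate, buyers effectively pay Pb = Ps − 21, where Ps is the price sellers receive.
Demand in terms of Ps becomes Qd = 519 − 2.5(Ps − 21) = 571.5 - 2.5Ps. Setting this equal to supply: 571.5 - 2.5Ps = -132 + 8Ps, so Ps = 67.
Buyers pay Pb = 67 − 21 = 46; Q' = -132 + 8·67 = 404.
Government outlay = subsidy × quantity = 21 × 404 = 8484.

Government cost = €8484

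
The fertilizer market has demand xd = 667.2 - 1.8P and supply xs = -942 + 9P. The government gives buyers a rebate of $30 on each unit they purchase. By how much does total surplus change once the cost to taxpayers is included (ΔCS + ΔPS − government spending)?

Pre-subsidy: 667.2 - 1.8P = -942 + 9P gives P* = 149, x* = 399.
With the rebate, buyers effectively pay Pb = Ps − 30, where Ps is the price sellers receive.
Demand in terms of Ps becomes xd = 667.2 − 1.8(Ps − 30) = 721.2 - 1.8Ps. Setting this equal to supply: 721.2 - 1.8Ps = -942 + 9Ps, so Ps = 154.
Buyers pay Pb = 154 − 30 = 124; x' = -942 + 9·154 = 444.
ΔCS = ½(399 + 444)(149 − 124) = 10537.5; ΔPS = ½(399 + 444)(154 − 149) = 2107.5.
Government spending = 30 × 444 = 13320.
Net change = 10537.5 + 2107.5 − 13320 = -675. The loss equals the DWL triangle ½·30·45.

Net change in total surplus = -$675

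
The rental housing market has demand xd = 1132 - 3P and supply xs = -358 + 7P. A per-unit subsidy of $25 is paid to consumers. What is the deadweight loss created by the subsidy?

Pre-subsidy: 1132 - 3P = -358 + 7P gives P* = 149, x* = 685.
With the rebate, buyers effectively pay Pb = Ps − 25, where Ps is the price sellers receive.
Demand in terms of Ps becomes xd = 1132 − 3(Ps − 25) = 1207 - 3Ps. Setting this equal to supply: 1207 - 3Ps = -358 + 7Ps, so Ps = 156.5.
Buyers pay Pb = 156.5 − 25 = 131.5; x' = -358 + 7·156.5 = 737.5.
The subsidy expands output by 737.5 − 685 = 52.5 past the efficient level; on those units the gap between marginal cost and willingness to pay runs from 0 up to 25.
DWL = ½ × 25 × 52.5 = 656.25.

Deadweight loss = $656.25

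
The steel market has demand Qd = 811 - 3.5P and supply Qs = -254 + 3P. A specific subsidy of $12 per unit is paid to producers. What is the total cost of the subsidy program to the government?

Government cost = 40080/13

Pre-subsidy: 811 - 3.5P = -254 + 3P gives P* = 2130/13, Q* = 3088/13.
With the subsidy, sellers receive Ps = Pb + 12 for each unit, where Pb is the price buyers pay.
Supply in terms of Pb becomes Qs = -254 + 3(Pb + 12) = -218 + 3Pb. Setting this equal to demand: 811 - 3.5Pb = -218 + 3Pb, so Pb = 2058/13.
Sellers receive Ps = 2058/13 + 12 = 2214/13; Q' = 811 − 3.5·(2058/13) = 3340/13.
Government outlay = subsidy × quantity = 12 × 3340/13 = 40080/13.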